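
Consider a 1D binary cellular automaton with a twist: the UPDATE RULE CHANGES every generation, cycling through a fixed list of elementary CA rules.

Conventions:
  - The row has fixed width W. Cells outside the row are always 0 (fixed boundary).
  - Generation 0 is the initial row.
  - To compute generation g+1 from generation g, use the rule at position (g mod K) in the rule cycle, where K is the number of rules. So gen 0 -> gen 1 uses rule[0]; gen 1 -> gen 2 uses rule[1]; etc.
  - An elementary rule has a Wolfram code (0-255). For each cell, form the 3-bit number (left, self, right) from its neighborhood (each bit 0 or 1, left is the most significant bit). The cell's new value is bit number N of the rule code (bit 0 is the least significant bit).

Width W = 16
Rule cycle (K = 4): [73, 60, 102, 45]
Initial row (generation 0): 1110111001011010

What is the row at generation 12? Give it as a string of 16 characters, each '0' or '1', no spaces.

Gen 0: 1110111001011010
Gen 1 (rule 73): 1010101000011000
Gen 2 (rule 60): 1111111100010100
Gen 3 (rule 102): 0000000100111100
Gen 4 (rule 45): 1111110100100001
Gen 5 (rule 73): 1000010000001100
Gen 6 (rule 60): 1100011000001010
Gen 7 (rule 102): 0100101000011110
Gen 8 (rule 45): 0100111011010000
Gen 9 (rule 73): 0000101011000111
Gen 10 (rule 60): 0000111110100100
Gen 11 (rule 102): 0001000011101100
Gen 12 (rule 45): 1101011010011001

Answer: 1101011010011001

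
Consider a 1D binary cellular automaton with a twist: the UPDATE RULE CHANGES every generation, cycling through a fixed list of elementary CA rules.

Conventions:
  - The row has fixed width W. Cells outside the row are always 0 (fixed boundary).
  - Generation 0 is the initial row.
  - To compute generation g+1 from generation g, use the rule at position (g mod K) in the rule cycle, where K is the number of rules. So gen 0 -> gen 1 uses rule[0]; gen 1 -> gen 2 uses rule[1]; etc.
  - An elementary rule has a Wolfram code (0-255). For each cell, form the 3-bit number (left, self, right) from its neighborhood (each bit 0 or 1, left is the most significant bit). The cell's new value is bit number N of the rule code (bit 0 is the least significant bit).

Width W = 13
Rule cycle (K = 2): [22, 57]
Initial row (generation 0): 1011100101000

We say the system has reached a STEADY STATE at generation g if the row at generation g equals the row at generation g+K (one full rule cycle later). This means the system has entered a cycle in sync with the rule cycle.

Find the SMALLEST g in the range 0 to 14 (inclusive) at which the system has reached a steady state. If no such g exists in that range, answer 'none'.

Answer: 3

Derivation:
Gen 0: 1011100101000
Gen 1 (rule 22): 1000011101100
Gen 2 (rule 57): 0111010011011
Gen 3 (rule 22): 1000011100000
Gen 4 (rule 57): 0111010011111
Gen 5 (rule 22): 1000011100000
Gen 6 (rule 57): 0111010011111
Gen 7 (rule 22): 1000011100000
Gen 8 (rule 57): 0111010011111
Gen 9 (rule 22): 1000011100000
Gen 10 (rule 57): 0111010011111
Gen 11 (rule 22): 1000011100000
Gen 12 (rule 57): 0111010011111
Gen 13 (rule 22): 1000011100000
Gen 14 (rule 57): 0111010011111
Gen 15 (rule 22): 1000011100000
Gen 16 (rule 57): 0111010011111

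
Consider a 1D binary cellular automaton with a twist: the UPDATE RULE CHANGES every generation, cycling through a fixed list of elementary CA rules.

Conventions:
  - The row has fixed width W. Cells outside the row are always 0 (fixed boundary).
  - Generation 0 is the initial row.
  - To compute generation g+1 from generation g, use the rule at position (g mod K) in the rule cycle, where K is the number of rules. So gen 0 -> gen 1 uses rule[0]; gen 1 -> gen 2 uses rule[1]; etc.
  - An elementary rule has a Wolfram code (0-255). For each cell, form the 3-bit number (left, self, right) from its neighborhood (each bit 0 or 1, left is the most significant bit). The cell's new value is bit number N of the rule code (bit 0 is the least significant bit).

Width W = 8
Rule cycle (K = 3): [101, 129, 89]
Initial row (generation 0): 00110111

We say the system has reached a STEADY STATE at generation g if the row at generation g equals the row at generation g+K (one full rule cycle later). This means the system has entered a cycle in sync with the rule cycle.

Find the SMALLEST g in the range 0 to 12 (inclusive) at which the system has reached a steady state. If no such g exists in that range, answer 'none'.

Answer: 9

Derivation:
Gen 0: 00110111
Gen 1 (rule 101): 10011001
Gen 2 (rule 129): 00000000
Gen 3 (rule 89): 11111111
Gen 4 (rule 101): 00000001
Gen 5 (rule 129): 11111100
Gen 6 (rule 89): 10000111
Gen 7 (rule 101): 10110001
Gen 8 (rule 129): 00000100
Gen 9 (rule 89): 11110011
Gen 10 (rule 101): 00010001
Gen 11 (rule 129): 11000100
Gen 12 (rule 89): 11110011
Gen 13 (rule 101): 00010001
Gen 14 (rule 129): 11000100
Gen 15 (rule 89): 11110011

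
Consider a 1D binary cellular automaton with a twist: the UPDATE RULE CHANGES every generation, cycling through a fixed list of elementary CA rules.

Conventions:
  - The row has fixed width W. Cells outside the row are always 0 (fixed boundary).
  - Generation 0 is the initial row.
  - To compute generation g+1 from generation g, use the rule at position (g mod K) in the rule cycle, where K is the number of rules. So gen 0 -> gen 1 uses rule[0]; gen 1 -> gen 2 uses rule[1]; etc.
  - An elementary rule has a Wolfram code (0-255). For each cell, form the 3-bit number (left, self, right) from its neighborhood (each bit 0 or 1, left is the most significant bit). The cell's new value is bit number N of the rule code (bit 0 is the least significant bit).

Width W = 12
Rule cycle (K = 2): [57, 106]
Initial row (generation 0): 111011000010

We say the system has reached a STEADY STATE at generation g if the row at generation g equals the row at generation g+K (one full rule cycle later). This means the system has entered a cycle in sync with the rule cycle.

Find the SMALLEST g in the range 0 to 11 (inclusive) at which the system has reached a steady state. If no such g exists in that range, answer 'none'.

Gen 0: 111011000010
Gen 1 (rule 57): 100110111001
Gen 2 (rule 106): 001111101010
Gen 3 (rule 57): 101000010101
Gen 4 (rule 106): 010000101010
Gen 5 (rule 57): 001110010101
Gen 6 (rule 106): 011010101010
Gen 7 (rule 57): 010101010101
Gen 8 (rule 106): 101010101010
Gen 9 (rule 57): 010101010101
Gen 10 (rule 106): 101010101010
Gen 11 (rule 57): 010101010101
Gen 12 (rule 106): 101010101010
Gen 13 (rule 57): 010101010101

Answer: 7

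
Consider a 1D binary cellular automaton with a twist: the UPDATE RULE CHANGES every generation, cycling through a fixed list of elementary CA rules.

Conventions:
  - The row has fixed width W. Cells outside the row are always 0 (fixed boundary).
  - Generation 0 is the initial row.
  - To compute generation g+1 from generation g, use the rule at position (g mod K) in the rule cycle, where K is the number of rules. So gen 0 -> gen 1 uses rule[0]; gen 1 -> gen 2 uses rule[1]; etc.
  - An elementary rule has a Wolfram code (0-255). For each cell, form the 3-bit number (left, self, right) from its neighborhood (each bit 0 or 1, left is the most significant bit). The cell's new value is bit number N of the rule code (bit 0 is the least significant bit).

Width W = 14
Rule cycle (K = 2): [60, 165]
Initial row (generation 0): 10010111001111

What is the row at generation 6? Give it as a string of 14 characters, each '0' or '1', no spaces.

Answer: 00111100000111

Derivation:
Gen 0: 10010111001111
Gen 1 (rule 60): 11011100101000
Gen 2 (rule 165): 00101000111011
Gen 3 (rule 60): 00111100100110
Gen 4 (rule 165): 10011000100000
Gen 5 (rule 60): 11010100110000
Gen 6 (rule 165): 00111100000111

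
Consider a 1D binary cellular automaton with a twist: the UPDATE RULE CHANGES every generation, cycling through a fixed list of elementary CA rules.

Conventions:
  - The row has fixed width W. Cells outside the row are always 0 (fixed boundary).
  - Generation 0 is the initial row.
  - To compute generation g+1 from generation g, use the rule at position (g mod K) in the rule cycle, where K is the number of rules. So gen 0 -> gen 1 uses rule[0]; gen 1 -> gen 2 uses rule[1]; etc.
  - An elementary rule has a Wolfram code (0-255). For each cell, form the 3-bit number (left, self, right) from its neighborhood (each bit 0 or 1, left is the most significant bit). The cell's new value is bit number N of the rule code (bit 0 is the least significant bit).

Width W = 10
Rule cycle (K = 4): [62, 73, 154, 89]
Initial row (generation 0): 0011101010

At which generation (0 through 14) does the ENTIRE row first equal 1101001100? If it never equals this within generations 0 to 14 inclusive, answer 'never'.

Answer: 13

Derivation:
Gen 0: 0011101010
Gen 1 (rule 62): 0110011111
Gen 2 (rule 73): 0110010001
Gen 3 (rule 154): 1101101010
Gen 4 (rule 89): 1101100001
Gen 5 (rule 62): 1011010011
Gen 6 (rule 73): 0011000011
Gen 7 (rule 154): 0110100110
Gen 8 (rule 89): 0110010111
Gen 9 (rule 62): 1101111100
Gen 10 (rule 73): 1101000101
Gen 11 (rule 154): 1000101000
Gen 12 (rule 89): 0110000111
Gen 13 (rule 62): 1101001100
Gen 14 (rule 73): 1100001101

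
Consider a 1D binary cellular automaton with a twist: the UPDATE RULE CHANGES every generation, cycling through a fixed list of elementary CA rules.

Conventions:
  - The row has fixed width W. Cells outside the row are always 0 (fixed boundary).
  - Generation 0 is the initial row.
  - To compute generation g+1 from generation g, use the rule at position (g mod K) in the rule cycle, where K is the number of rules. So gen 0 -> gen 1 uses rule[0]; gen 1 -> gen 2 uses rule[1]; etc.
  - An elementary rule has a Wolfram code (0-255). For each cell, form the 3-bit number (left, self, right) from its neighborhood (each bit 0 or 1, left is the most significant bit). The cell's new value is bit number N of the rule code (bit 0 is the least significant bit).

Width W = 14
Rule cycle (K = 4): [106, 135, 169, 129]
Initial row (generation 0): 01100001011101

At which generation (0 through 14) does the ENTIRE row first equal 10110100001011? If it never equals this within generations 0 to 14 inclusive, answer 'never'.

Answer: never

Derivation:
Gen 0: 01100001011101
Gen 1 (rule 106): 11100010110110
Gen 2 (rule 135): 01001110000000
Gen 3 (rule 169): 00001100111111
Gen 4 (rule 129): 11100000011110
Gen 5 (rule 106): 10100000110010
Gen 6 (rule 135): 10101111000110
Gen 7 (rule 169): 01011110010100
Gen 8 (rule 129): 00001100000001
Gen 9 (rule 106): 00011100000010
Gen 10 (rule 135): 11101001111110
Gen 11 (rule 169): 11010001111100
Gen 12 (rule 129): 00000100111001
Gen 13 (rule 106): 00001001101010
Gen 14 (rule 135): 11111010001010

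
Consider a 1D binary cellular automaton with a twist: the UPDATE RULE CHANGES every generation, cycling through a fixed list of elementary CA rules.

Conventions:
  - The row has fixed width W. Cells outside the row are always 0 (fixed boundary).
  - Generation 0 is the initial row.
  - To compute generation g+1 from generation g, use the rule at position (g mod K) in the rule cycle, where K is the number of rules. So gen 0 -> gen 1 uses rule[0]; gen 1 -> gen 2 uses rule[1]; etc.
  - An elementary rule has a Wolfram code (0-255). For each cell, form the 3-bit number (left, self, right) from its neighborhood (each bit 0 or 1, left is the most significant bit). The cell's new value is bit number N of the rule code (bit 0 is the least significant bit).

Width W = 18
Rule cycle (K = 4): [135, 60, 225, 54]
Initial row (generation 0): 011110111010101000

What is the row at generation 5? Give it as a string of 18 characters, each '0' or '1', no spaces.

Answer: 101110110110111111

Derivation:
Gen 0: 011110111010101000
Gen 1 (rule 135): 101100010010101011
Gen 2 (rule 60): 111010011011111110
Gen 3 (rule 225): 011100001101111110
Gen 4 (rule 54): 100010010010000001
Gen 5 (rule 135): 101110110110111111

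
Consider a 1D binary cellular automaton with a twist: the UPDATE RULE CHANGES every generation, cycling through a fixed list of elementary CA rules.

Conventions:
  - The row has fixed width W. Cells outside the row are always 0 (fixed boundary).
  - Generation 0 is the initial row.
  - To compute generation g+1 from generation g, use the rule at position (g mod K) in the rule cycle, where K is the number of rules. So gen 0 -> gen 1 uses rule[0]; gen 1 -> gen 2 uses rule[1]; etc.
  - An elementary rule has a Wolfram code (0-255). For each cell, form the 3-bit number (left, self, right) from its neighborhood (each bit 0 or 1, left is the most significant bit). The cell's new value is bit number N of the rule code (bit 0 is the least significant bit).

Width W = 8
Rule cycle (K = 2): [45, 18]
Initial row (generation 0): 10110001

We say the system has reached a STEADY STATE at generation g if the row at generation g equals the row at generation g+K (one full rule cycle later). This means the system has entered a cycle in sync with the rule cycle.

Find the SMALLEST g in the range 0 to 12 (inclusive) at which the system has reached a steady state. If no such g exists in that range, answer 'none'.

Answer: 12

Derivation:
Gen 0: 10110001
Gen 1 (rule 45): 11100101
Gen 2 (rule 18): 00011000
Gen 3 (rule 45): 11010011
Gen 4 (rule 18): 00001100
Gen 5 (rule 45): 11101001
Gen 6 (rule 18): 00000110
Gen 7 (rule 45): 11110100
Gen 8 (rule 18): 00000010
Gen 9 (rule 45): 11111010
Gen 10 (rule 18): 00000001
Gen 11 (rule 45): 11111101
Gen 12 (rule 18): 00000000
Gen 13 (rule 45): 11111111
Gen 14 (rule 18): 00000000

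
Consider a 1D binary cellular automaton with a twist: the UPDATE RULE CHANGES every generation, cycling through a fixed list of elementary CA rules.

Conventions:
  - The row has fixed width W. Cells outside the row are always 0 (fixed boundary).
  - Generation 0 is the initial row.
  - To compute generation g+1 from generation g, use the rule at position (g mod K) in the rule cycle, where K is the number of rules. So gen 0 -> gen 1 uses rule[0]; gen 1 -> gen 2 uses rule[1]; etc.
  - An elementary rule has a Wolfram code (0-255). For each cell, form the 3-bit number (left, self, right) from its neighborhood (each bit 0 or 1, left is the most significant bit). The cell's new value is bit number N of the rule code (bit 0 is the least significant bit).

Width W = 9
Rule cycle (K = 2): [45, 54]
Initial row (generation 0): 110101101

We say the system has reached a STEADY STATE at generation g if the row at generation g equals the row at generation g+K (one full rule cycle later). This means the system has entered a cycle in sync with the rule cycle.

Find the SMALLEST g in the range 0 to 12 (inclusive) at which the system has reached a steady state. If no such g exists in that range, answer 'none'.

Answer: none

Derivation:
Gen 0: 110101101
Gen 1 (rule 45): 101111011
Gen 2 (rule 54): 110000100
Gen 3 (rule 45): 100110101
Gen 4 (rule 54): 111001111
Gen 5 (rule 45): 100001000
Gen 6 (rule 54): 110011100
Gen 7 (rule 45): 100010001
Gen 8 (rule 54): 110111011
Gen 9 (rule 45): 101100110
Gen 10 (rule 54): 110011001
Gen 11 (rule 45): 100010001
Gen 12 (rule 54): 110111011
Gen 13 (rule 45): 101100110
Gen 14 (rule 54): 110011001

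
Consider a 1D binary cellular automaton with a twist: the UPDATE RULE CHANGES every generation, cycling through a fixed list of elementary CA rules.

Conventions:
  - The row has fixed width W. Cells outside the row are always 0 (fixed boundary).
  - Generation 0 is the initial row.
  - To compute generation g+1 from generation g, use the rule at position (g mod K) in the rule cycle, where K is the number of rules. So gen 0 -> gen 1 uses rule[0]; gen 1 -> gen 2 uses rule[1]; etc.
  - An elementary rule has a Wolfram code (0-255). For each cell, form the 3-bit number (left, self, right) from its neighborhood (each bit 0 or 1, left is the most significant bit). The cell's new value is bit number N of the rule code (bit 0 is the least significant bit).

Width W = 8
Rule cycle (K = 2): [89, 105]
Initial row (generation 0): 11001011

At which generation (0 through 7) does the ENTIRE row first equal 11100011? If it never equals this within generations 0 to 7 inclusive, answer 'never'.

Gen 0: 11001011
Gen 1 (rule 89): 11100011
Gen 2 (rule 105): 10101011
Gen 3 (rule 89): 00000011
Gen 4 (rule 105): 11111011
Gen 5 (rule 89): 10001011
Gen 6 (rule 105): 00100111
Gen 7 (rule 89): 10010101

Answer: 1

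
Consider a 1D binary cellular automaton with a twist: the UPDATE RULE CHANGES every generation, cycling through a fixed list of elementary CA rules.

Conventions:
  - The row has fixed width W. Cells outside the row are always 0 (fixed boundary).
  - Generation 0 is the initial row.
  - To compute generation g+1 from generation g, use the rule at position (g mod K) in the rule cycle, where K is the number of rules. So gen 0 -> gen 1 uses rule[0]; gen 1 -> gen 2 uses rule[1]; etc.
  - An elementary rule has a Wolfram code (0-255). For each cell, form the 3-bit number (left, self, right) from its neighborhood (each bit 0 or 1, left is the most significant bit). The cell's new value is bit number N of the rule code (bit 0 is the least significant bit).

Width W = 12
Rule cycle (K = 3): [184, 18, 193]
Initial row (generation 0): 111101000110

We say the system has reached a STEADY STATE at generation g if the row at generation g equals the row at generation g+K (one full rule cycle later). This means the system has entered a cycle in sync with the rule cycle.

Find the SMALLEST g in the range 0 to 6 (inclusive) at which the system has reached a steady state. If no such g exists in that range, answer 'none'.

Answer: 6

Derivation:
Gen 0: 111101000110
Gen 1 (rule 184): 111010100101
Gen 2 (rule 18): 000000011000
Gen 3 (rule 193): 111111001011
Gen 4 (rule 184): 111110100110
Gen 5 (rule 18): 000000011001
Gen 6 (rule 193): 111111001000
Gen 7 (rule 184): 111110100100
Gen 8 (rule 18): 000000011010
Gen 9 (rule 193): 111111001000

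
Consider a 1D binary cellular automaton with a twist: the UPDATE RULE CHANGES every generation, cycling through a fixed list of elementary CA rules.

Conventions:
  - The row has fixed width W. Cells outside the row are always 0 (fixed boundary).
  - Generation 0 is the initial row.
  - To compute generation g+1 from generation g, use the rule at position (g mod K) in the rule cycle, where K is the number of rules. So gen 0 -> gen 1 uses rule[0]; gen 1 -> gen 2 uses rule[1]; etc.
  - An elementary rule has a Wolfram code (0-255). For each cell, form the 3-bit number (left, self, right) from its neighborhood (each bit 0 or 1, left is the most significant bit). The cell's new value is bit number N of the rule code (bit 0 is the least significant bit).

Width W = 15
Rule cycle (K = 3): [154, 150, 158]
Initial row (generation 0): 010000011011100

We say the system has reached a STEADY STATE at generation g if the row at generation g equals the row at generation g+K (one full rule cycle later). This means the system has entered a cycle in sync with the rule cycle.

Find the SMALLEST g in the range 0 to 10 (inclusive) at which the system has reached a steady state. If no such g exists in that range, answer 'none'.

Gen 0: 010000011011100
Gen 1 (rule 154): 101000110011010
Gen 2 (rule 150): 101101001100011
Gen 3 (rule 158): 101001111010110
Gen 4 (rule 154): 000111110000101
Gen 5 (rule 150): 001011101001101
Gen 6 (rule 158): 011011001111001
Gen 7 (rule 154): 110010111110110
Gen 8 (rule 150): 001110011100001
Gen 9 (rule 158): 011101111010011
Gen 10 (rule 154): 111001110001110
Gen 11 (rule 150): 010110101010101
Gen 12 (rule 158): 110100101010101
Gen 13 (rule 154): 100011000000000

Answer: none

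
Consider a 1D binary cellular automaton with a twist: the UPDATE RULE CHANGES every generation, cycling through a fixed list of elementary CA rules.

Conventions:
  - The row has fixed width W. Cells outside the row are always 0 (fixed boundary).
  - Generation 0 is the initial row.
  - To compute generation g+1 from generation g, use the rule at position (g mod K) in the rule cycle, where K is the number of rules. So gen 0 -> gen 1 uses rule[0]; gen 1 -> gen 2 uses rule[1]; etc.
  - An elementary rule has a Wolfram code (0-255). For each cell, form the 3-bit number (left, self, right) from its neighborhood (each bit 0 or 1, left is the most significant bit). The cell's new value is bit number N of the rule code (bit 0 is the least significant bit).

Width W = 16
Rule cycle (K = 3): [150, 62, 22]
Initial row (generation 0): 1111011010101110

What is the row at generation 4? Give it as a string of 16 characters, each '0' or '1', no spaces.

Answer: 0010001100000000

Derivation:
Gen 0: 1111011010101110
Gen 1 (rule 150): 0110000010100101
Gen 2 (rule 62): 1101000111111111
Gen 3 (rule 22): 0001101000000000
Gen 4 (rule 150): 0010001100000000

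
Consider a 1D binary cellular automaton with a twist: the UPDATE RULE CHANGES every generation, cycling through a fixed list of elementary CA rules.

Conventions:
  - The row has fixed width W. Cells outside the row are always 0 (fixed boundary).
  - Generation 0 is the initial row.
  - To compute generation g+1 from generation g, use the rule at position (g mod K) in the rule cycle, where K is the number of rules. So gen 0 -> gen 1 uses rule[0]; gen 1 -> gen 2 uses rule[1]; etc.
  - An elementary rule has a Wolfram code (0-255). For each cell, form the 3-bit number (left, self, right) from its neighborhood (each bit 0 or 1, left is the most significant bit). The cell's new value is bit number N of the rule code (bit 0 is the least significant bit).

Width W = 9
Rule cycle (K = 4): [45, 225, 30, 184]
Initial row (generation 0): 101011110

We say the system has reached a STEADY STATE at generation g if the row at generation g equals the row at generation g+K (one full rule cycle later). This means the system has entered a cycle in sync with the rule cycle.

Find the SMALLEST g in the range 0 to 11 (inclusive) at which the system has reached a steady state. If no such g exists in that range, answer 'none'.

Gen 0: 101011110
Gen 1 (rule 45): 111110000
Gen 2 (rule 225): 011110111
Gen 3 (rule 30): 110000100
Gen 4 (rule 184): 101000010
Gen 5 (rule 45): 111011010
Gen 6 (rule 225): 011101100
Gen 7 (rule 30): 110001010
Gen 8 (rule 184): 101000101
Gen 9 (rule 45): 111010111
Gen 10 (rule 225): 011101011
Gen 11 (rule 30): 110001010
Gen 12 (rule 184): 101000101
Gen 13 (rule 45): 111010111
Gen 14 (rule 225): 011101011
Gen 15 (rule 30): 110001010

Answer: 7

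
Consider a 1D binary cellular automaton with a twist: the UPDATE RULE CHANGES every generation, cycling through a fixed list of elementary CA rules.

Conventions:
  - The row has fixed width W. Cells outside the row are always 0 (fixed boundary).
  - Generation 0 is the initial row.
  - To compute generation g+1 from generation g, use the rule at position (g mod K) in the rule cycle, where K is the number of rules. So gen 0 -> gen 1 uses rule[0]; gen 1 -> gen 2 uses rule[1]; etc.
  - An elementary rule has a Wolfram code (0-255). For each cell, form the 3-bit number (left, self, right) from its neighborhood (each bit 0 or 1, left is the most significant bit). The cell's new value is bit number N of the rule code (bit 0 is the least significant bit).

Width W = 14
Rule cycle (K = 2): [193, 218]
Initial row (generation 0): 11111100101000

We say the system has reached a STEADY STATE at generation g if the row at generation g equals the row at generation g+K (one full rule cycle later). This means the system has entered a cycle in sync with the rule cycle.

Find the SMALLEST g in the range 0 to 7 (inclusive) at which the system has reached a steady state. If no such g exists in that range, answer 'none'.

Gen 0: 11111100101000
Gen 1 (rule 193): 01111100000011
Gen 2 (rule 218): 11111110000111
Gen 3 (rule 193): 01111110110011
Gen 4 (rule 218): 11111110111111
Gen 5 (rule 193): 01111110011111
Gen 6 (rule 218): 11111111111111
Gen 7 (rule 193): 01111111111111
Gen 8 (rule 218): 11111111111111
Gen 9 (rule 193): 01111111111111

Answer: 6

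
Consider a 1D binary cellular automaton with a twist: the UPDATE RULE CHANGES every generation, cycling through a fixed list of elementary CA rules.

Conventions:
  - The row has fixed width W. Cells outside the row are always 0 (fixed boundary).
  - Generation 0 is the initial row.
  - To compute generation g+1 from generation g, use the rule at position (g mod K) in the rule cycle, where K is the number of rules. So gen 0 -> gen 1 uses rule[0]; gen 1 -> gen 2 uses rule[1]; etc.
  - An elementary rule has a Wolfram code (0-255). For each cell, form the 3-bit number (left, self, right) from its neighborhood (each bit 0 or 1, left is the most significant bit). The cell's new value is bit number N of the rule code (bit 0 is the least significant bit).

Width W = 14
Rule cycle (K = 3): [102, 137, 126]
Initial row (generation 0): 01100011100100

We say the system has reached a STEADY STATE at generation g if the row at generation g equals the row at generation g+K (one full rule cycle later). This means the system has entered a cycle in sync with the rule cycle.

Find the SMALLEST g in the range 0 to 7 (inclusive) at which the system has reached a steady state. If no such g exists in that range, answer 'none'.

Answer: none

Derivation:
Gen 0: 01100011100100
Gen 1 (rule 102): 10100100101100
Gen 2 (rule 137): 00000000001001
Gen 3 (rule 126): 00000000011111
Gen 4 (rule 102): 00000000100001
Gen 5 (rule 137): 11111110001100
Gen 6 (rule 126): 10000011011110
Gen 7 (rule 102): 10000101100010
Gen 8 (rule 137): 00110001001000
Gen 9 (rule 126): 01111011111100
Gen 10 (rule 102): 10001100000100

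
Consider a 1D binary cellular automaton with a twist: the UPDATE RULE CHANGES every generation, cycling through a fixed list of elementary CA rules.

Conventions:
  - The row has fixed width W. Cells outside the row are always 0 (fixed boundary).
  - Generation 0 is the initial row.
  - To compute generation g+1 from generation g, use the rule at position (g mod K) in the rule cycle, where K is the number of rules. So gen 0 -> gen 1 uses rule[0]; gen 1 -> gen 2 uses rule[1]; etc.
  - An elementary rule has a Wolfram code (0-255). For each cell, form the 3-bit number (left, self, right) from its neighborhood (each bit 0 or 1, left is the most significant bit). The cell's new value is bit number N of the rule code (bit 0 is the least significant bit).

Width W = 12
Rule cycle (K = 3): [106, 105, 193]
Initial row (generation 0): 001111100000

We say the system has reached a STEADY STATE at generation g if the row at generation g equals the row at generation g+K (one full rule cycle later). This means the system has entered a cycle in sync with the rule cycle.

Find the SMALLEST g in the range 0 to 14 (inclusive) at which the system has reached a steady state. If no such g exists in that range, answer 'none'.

Gen 0: 001111100000
Gen 1 (rule 106): 011000100000
Gen 2 (rule 105): 011010001111
Gen 3 (rule 193): 001000100111
Gen 4 (rule 106): 010001001101
Gen 5 (rule 105): 000100001110
Gen 6 (rule 193): 110001100110
Gen 7 (rule 106): 110011101110
Gen 8 (rule 105): 110010111010
Gen 9 (rule 193): 010000011000
Gen 10 (rule 106): 100000111000
Gen 11 (rule 105): 001110101011
Gen 12 (rule 193): 100110000001
Gen 13 (rule 106): 001110000010
Gen 14 (rule 105): 101010111000
Gen 15 (rule 193): 000000011011
Gen 16 (rule 106): 000000111111
Gen 17 (rule 105): 111110100001

Answer: none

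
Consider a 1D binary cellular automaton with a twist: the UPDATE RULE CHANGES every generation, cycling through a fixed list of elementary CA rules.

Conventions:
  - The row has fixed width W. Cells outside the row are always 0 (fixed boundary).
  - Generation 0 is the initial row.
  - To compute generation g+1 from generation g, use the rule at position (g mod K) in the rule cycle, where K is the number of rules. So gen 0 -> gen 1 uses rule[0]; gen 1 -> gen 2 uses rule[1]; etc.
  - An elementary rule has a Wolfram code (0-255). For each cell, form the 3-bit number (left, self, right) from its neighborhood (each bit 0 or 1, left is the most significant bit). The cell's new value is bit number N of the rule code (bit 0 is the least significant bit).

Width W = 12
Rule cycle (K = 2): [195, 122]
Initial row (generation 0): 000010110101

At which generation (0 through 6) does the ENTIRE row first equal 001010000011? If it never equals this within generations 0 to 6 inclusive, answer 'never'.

Gen 0: 000010110101
Gen 1 (rule 195): 111100010000
Gen 2 (rule 122): 100110101000
Gen 3 (rule 195): 001010000011
Gen 4 (rule 122): 010101000111
Gen 5 (rule 195): 100000011011
Gen 6 (rule 122): 010000111111

Answer: 3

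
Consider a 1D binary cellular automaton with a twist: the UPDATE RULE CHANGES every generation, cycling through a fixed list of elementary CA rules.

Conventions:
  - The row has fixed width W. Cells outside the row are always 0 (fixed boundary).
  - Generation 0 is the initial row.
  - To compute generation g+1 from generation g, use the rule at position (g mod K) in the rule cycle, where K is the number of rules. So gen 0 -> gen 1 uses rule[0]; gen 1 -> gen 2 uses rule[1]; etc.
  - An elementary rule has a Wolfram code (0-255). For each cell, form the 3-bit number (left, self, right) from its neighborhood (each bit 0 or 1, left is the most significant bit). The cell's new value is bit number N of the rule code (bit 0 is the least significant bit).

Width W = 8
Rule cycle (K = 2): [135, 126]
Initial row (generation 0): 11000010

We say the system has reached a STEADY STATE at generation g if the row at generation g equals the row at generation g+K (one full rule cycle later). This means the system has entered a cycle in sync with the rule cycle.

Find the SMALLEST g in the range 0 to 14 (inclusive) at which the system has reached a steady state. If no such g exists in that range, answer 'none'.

Answer: 4

Derivation:
Gen 0: 11000010
Gen 1 (rule 135): 00011110
Gen 2 (rule 126): 00110011
Gen 3 (rule 135): 11000100
Gen 4 (rule 126): 11101110
Gen 5 (rule 135): 01000100
Gen 6 (rule 126): 11101110
Gen 7 (rule 135): 01000100
Gen 8 (rule 126): 11101110
Gen 9 (rule 135): 01000100
Gen 10 (rule 126): 11101110
Gen 11 (rule 135): 01000100
Gen 12 (rule 126): 11101110
Gen 13 (rule 135): 01000100
Gen 14 (rule 126): 11101110
Gen 15 (rule 135): 01000100
Gen 16 (rule 126): 11101110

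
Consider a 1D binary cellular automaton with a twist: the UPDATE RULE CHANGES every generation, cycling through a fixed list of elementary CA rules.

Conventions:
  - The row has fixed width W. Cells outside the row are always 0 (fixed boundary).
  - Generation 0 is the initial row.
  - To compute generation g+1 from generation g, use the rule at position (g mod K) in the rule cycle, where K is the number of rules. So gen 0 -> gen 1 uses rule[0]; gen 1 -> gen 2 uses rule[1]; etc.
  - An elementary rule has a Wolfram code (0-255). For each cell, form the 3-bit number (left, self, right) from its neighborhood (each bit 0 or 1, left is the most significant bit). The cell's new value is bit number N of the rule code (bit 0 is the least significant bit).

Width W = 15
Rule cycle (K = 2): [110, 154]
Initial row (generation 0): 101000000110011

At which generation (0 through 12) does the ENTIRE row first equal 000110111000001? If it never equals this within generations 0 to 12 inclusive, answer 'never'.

Answer: never

Derivation:
Gen 0: 101000000110011
Gen 1 (rule 110): 111000001110111
Gen 2 (rule 154): 110100011100110
Gen 3 (rule 110): 111100110101110
Gen 4 (rule 154): 111011100001101
Gen 5 (rule 110): 101110100011111
Gen 6 (rule 154): 001100010111110
Gen 7 (rule 110): 011100111100010
Gen 8 (rule 154): 111011111010101
Gen 9 (rule 110): 101110001111111
Gen 10 (rule 154): 001101011111110
Gen 11 (rule 110): 011111110000010
Gen 12 (rule 154): 111111101000101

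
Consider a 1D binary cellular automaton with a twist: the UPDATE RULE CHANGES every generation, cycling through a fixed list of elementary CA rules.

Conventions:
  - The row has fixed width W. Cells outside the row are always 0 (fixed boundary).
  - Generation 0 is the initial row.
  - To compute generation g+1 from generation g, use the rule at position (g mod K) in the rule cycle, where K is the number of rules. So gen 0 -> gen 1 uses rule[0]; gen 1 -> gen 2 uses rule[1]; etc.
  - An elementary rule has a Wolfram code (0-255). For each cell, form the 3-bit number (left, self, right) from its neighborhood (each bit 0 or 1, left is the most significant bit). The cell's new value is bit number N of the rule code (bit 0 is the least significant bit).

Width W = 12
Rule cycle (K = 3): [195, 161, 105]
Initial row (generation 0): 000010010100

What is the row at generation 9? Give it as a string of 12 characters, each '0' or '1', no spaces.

Gen 0: 000010010100
Gen 1 (rule 195): 111100100001
Gen 2 (rule 161): 011000001100
Gen 3 (rule 105): 011011101101
Gen 4 (rule 195): 101001100100
Gen 5 (rule 161): 010000000001
Gen 6 (rule 105): 000111111100
Gen 7 (rule 195): 111011111101
Gen 8 (rule 161): 010101111010
Gen 9 (rule 105): 001011001100

Answer: 001011001100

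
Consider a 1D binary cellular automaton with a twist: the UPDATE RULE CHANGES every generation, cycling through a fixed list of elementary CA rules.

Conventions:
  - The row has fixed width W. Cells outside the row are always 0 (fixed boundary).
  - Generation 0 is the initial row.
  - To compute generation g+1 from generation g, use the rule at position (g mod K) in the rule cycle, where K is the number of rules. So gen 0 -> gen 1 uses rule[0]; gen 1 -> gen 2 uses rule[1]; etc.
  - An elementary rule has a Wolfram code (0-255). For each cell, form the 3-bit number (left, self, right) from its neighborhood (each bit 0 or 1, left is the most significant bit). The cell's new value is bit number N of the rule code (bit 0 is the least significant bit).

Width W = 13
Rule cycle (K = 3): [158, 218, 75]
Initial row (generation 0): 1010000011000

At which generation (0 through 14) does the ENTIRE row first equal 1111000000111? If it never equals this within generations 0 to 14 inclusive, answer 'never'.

Gen 0: 1010000011000
Gen 1 (rule 158): 1011000110100
Gen 2 (rule 218): 0011101110010
Gen 3 (rule 75): 1110101010100
Gen 4 (rule 158): 1100101010110
Gen 5 (rule 218): 1111000000111
Gen 6 (rule 75): 1001011111101
Gen 7 (rule 158): 1111011111001
Gen 8 (rule 218): 1111011111110
Gen 9 (rule 75): 1001010000010
Gen 10 (rule 158): 1111011000111
Gen 11 (rule 218): 1111011101111
Gen 12 (rule 75): 1001010101001
Gen 13 (rule 158): 1111010101111
Gen 14 (rule 218): 1111000001111

Answer: 5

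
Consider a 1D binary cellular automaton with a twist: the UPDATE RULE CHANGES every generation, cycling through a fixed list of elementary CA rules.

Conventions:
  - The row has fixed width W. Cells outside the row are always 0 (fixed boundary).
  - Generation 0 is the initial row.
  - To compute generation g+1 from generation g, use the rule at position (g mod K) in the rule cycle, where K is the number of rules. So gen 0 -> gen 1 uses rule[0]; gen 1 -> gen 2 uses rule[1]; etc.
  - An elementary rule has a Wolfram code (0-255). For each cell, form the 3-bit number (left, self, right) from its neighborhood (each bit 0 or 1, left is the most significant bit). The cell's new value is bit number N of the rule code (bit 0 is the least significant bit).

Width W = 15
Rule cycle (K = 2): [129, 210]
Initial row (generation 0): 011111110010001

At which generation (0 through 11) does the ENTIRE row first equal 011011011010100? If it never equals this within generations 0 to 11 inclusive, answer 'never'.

Gen 0: 011111110010001
Gen 1 (rule 129): 001111100000100
Gen 2 (rule 210): 010111110001010
Gen 3 (rule 129): 000011100100000
Gen 4 (rule 210): 000101111010000
Gen 5 (rule 129): 110000110000111
Gen 6 (rule 210): 011001011001011
Gen 7 (rule 129): 000000000000000
Gen 8 (rule 210): 000000000000000
Gen 9 (rule 129): 111111111111111
Gen 10 (rule 210): 011111111111111
Gen 11 (rule 129): 001111111111110

Answer: never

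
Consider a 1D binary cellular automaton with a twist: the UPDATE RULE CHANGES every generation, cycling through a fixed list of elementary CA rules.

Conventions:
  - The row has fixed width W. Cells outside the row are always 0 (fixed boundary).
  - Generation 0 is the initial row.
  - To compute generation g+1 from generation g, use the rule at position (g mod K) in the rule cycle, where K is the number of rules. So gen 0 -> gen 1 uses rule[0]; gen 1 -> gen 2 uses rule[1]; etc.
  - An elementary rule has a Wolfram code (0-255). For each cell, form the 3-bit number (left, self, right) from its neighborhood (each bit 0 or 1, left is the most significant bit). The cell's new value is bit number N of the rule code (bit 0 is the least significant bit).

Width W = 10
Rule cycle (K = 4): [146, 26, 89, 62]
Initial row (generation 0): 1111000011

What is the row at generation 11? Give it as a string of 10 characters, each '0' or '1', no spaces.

Gen 0: 1111000011
Gen 1 (rule 146): 0110100100
Gen 2 (rule 26): 1100011010
Gen 3 (rule 89): 1111011001
Gen 4 (rule 62): 1000110111
Gen 5 (rule 146): 0101000010
Gen 6 (rule 26): 1000100101
Gen 7 (rule 89): 0110010000
Gen 8 (rule 62): 1101111000
Gen 9 (rule 146): 0000110100
Gen 10 (rule 26): 0001100010
Gen 11 (rule 89): 1101111001

Answer: 1101111001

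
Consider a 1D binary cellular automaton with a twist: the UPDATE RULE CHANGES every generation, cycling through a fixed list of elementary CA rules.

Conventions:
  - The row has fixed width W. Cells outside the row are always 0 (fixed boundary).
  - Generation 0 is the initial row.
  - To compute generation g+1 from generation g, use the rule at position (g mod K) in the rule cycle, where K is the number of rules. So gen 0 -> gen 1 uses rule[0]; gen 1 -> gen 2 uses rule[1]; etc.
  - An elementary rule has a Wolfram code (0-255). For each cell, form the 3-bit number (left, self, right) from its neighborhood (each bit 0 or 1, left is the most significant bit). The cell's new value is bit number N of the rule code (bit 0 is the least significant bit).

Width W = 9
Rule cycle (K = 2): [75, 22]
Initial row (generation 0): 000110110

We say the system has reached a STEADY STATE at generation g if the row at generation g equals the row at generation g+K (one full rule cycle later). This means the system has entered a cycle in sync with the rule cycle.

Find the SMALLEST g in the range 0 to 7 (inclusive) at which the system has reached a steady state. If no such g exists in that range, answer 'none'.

Answer: 2

Derivation:
Gen 0: 000110110
Gen 1 (rule 75): 111110110
Gen 2 (rule 22): 000000001
Gen 3 (rule 75): 111111110
Gen 4 (rule 22): 000000001
Gen 5 (rule 75): 111111110
Gen 6 (rule 22): 000000001
Gen 7 (rule 75): 111111110
Gen 8 (rule 22): 000000001
Gen 9 (rule 75): 111111110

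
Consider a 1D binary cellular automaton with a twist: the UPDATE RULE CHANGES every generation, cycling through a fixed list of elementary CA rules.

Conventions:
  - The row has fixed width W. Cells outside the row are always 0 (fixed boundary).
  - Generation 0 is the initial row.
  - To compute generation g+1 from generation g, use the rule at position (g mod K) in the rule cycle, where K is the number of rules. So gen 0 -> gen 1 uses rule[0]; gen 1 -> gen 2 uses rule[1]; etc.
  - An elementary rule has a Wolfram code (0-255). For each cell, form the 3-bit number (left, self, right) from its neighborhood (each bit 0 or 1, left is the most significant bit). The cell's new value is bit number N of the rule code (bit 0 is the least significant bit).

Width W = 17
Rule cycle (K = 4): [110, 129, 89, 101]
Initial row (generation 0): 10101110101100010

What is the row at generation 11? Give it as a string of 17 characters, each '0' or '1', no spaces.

Gen 0: 10101110101100010
Gen 1 (rule 110): 11111011111100110
Gen 2 (rule 129): 01110001111000000
Gen 3 (rule 89): 01011101001111111
Gen 4 (rule 101): 01100111000000001
Gen 5 (rule 110): 11101101000000011
Gen 6 (rule 129): 01000000011111000
Gen 7 (rule 89): 00111111010001111
Gen 8 (rule 101): 10000001110100001
Gen 9 (rule 110): 10000011011100011
Gen 10 (rule 129): 00111000001001000
Gen 11 (rule 89): 10101111100100111

Answer: 10101111100100111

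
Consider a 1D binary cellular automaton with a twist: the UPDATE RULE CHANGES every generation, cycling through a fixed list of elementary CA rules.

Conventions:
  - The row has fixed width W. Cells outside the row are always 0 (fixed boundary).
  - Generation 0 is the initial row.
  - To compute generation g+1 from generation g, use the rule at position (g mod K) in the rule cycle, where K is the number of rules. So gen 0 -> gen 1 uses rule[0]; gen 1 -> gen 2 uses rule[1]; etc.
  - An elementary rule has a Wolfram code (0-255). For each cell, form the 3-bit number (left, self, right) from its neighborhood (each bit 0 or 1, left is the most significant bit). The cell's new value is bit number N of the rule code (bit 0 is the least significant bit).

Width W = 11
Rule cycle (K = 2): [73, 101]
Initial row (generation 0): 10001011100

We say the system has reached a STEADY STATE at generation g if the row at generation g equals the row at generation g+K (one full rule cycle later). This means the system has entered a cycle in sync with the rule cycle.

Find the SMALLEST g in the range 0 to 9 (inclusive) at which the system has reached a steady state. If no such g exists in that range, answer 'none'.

Gen 0: 10001011100
Gen 1 (rule 73): 00100010101
Gen 2 (rule 101): 10101011111
Gen 3 (rule 73): 00000010001
Gen 4 (rule 101): 11111010101
Gen 5 (rule 73): 10001000000
Gen 6 (rule 101): 10101011111
Gen 7 (rule 73): 00000010001
Gen 8 (rule 101): 11111010101
Gen 9 (rule 73): 10001000000
Gen 10 (rule 101): 10101011111
Gen 11 (rule 73): 00000010001

Answer: none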